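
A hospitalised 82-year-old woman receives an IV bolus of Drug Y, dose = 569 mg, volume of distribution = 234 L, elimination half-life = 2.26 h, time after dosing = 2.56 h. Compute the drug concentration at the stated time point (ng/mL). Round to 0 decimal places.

C₀ = Dose / Vd = 569.0 / 234 = 2.432 mg/L
k = ln2 / t½ = 0.693147 / 2.26 = 0.3067 h⁻¹
C = C₀ · e^(−k·t) = 2.432 × e^(−0.3067 × 2.56)
  = 2.432 × 0.4561 = 1.109 mg/L
Convert: 1.109 mg/L × 1000 = 1109 ng/mL

1109 ng/mL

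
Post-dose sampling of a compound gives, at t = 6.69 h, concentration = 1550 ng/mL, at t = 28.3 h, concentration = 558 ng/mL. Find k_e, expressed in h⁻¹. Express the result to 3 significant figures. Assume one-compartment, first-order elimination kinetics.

0.0473 h⁻¹

k = ln(C₁/C₂) / (t₂ − t₁) = ln(1550/558) / (28.3 − 6.69)
  = 1.022 / 21.61 = 0.04729 h⁻¹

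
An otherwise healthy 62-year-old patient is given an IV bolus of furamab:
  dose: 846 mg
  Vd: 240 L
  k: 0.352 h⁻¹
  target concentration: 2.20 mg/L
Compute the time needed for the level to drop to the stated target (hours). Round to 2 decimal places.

1.34 h

C₀ = Dose / Vd = 846.0 / 240 = 3.525 mg/L
t = ln(C₀ / C) / k = ln(3.525 / 2.20) / 0.3520
  = ln(1.602) / 0.3520 = 0.4713 / 0.3520 = 1.339 h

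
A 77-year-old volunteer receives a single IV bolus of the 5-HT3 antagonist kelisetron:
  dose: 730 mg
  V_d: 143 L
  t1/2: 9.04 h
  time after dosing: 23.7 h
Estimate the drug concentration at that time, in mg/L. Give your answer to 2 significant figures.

C₀ = Dose / Vd = 730.0 / 143 = 5.105 mg/L
k = ln2 / t½ = 0.693147 / 9.04 = 0.07668 h⁻¹
C = C₀ · e^(−k·t) = 5.105 × e^(−0.07668 × 23.7)
  = 5.105 × 0.1625 = 0.8296 mg/L

0.83 mg/L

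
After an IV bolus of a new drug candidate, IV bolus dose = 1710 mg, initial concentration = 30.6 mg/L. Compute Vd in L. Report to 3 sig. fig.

Vd = Dose / C₀ = 1710 / 30.6 = 55.88 L

55.9 L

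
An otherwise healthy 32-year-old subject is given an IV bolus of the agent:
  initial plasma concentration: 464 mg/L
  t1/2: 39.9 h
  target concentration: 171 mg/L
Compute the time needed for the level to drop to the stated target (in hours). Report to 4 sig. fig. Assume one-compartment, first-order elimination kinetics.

57.46 h

k = ln2 / t½ = 0.693147 / 39.9 = 0.01737 h⁻¹
t = ln(C₀ / C) / k = ln(464.0 / 171) / 0.01737
  = ln(2.713) / 0.01737 = 0.9981 / 0.01737 = 57.46 h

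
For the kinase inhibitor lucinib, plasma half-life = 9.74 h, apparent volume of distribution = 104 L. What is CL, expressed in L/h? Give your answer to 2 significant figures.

7.4 L/h

k = ln2 / t½ = 0.693147 / 9.74 = 0.07116 h⁻¹
CL = k × Vd = 0.07116 × 104 = 7.401 L/h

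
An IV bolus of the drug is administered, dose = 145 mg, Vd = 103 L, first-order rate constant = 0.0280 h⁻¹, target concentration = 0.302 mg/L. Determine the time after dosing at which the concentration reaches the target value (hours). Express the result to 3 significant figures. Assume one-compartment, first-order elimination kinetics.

C₀ = Dose / Vd = 145.0 / 103 = 1.408 mg/L
t = ln(C₀ / C) / k = ln(1.408 / 0.302) / 0.02800
  = ln(4.662) / 0.02800 = 1.539 / 0.02800 = 54.96 h

55.0 h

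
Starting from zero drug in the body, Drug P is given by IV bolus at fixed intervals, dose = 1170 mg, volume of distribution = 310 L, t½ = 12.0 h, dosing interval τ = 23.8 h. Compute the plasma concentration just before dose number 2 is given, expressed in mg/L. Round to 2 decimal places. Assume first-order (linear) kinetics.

C₀ per dose = Dose / Vd = 1170 / 310 = 3.774 mg/L
k = ln2 / t½ = 0.693147 / 12.0 = 0.05776 h⁻¹
Fraction remaining after one interval: r = e^(−kτ) = e^(−0.05776 × 23.8) = 0.2529
Before dose 2, 1 dose has been given (aged 1τ).
C_trough = C₀ × r = 3.774 × 0.2529 = 0.9544 mg/L

0.95 mg/L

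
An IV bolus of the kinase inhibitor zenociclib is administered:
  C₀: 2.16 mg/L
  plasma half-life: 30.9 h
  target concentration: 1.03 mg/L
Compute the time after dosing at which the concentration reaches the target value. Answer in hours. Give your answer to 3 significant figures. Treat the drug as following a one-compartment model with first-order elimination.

k = ln2 / t½ = 0.693147 / 30.9 = 0.02243 h⁻¹
t = ln(C₀ / C) / k = ln(2.160 / 1.03) / 0.02243
  = ln(2.097) / 0.02243 = 0.7405 / 0.02243 = 33.01 h

33.0 h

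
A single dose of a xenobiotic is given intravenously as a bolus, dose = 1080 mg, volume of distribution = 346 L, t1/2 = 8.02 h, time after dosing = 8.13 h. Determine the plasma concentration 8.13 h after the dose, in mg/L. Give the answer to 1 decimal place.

C₀ = Dose / Vd = 1080 / 346 = 3.121 mg/L
k = ln2 / t½ = 0.693147 / 8.02 = 0.08643 h⁻¹
C = C₀ · e^(−k·t) = 3.121 × e^(−0.08643 × 8.13)
  = 3.121 × 0.4953 = 1.546 mg/L

1.5 mg/L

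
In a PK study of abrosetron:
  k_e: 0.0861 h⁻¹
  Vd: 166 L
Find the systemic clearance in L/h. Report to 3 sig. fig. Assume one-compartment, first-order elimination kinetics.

CL = k × Vd = 0.0861 × 166 = 14.29 L/h

14.3 L/h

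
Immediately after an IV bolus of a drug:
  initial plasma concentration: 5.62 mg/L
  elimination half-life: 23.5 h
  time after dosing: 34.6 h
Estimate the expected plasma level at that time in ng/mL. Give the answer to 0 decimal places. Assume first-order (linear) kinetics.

k = ln2 / t½ = 0.693147 / 23.5 = 0.02950 h⁻¹
C = C₀ · e^(−k·t) = 5.620 × e^(−0.02950 × 34.6)
  = 5.620 × 0.3603 = 2.025 mg/L
Convert: 2.025 mg/L × 1000 = 2025 ng/mL

2025 ng/mL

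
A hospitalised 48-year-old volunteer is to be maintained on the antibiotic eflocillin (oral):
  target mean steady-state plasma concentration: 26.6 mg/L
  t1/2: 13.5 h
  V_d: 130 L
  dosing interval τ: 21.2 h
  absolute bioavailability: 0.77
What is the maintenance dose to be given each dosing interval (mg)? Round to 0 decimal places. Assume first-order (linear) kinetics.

4888 mg

k = ln2 / t½ = 0.693147 / 13.5 = 0.05134 h⁻¹
CL = k × Vd = 0.05134 × 130 = 6.674 L/h
At steady state, F × (Dose/τ) = Css × CL.
Dose = Css × CL × τ / F = 26.6 × 6.674 × 21.2 / 0.77 = 4888 mg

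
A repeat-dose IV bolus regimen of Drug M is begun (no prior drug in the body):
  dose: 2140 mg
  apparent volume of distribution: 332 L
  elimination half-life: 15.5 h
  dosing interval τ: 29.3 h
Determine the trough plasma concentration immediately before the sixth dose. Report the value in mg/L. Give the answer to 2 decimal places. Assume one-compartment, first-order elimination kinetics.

2.38 mg/L

C₀ per dose = Dose / Vd = 2140 / 332 = 6.446 mg/L
k = ln2 / t½ = 0.693147 / 15.5 = 0.04472 h⁻¹
Fraction remaining after one interval: r = e^(−kτ) = e^(−0.04472 × 29.3) = 0.2697
Before dose 6, 5 doses have been given (aged 1τ, 2τ, 3τ, 4τ, 5τ).
C_trough = C₀ × (r + r² + … + r^5) = C₀ × r(1−r^5)/(1−r)
        = 6.446 × 0.2697 × (1 − 0.001427) / (1 − 0.2697) = 2.377 mg/L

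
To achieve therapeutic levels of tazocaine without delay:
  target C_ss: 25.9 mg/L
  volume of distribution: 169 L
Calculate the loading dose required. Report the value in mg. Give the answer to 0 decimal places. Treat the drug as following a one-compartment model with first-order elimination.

4377 mg

LD = Css × Vd = 25.9 × 169 = 4377 mg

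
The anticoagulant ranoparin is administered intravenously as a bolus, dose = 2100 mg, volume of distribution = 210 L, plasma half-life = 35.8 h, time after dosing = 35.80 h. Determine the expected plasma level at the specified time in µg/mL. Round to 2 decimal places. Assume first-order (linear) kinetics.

C₀ = Dose / Vd = 2100 / 210 = 10.00 mg/L
k = ln2 / t½ = 0.693147 / 35.8 = 0.01936 h⁻¹
t / t½ = 35.80 / 35.8 = 1 half-lives
C = C₀ × (1/2)^1 = 10.00 × 0.5000 = 5.000 mg/L
(5.000 mg/L = 5.000 µg/mL)

5.00 µg/mL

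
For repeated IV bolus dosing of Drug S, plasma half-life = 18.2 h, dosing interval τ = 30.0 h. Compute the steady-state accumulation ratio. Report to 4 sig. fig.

1.468

k = ln2 / t½ = 0.693147 / 18.2 = 0.03809 h⁻¹
e^(−kτ) = e^(−0.03809 × 30.0) = 0.3190
Accumulation ratio R = 1 / (1 − e^(−kτ)) = 1 / (1 − 0.3190) = 1.468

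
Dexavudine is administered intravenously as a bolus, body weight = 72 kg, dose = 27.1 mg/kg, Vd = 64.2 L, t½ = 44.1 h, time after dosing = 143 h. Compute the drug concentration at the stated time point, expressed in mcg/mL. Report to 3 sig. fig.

3.21 mcg/mL

Total dose = 27.1 × 72 = 1951 mg
C₀ = Dose / Vd = 1951 / 64.2 = 30.39 mg/L
k = ln2 / t½ = 0.693147 / 44.1 = 0.01572 h⁻¹
C = C₀ · e^(−k·t) = 30.39 × e^(−0.01572 × 143)
  = 30.39 × 0.1056 = 3.209 mg/L
(3.209 mg/L = 3.209 mcg/mL)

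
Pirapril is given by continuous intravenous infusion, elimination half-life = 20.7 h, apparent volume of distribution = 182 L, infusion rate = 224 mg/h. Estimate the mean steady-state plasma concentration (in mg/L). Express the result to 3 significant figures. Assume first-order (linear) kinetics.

k = ln2 / t½ = 0.693147 / 20.7 = 0.03349 h⁻¹
CL = k × Vd = 0.03349 × 182 = 6.095 L/h
At steady state Css = R₀ / CL = 224 / 6.095 = 36.75 mg/L

36.8 mg/L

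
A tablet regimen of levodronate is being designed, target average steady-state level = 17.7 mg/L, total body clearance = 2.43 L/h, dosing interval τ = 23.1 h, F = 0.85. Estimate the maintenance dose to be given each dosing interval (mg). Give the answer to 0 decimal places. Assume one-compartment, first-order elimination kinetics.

At steady state, F × (Dose/τ) = Css × CL.
Dose = Css × CL × τ / F = 17.7 × 2.430 × 23.1 / 0.85 = 1169 mg

1169 mg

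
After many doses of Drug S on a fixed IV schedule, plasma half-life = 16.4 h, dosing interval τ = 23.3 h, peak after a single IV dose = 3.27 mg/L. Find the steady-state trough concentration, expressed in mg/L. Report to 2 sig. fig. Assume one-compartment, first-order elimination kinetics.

1.9 mg/L

k = ln2 / t½ = 0.693147 / 16.4 = 0.04227 h⁻¹
e^(−kτ) = e^(−0.04227 × 23.3) = 0.3735
Accumulation ratio R = 1 / (1 − e^(−kτ)) = 1 / (1 − 0.3735) = 1.596
Steady-state trough = C₀ × R × e^(−kτ) = 3.27 × 1.596 × 0.3735 = 1.949 mg/L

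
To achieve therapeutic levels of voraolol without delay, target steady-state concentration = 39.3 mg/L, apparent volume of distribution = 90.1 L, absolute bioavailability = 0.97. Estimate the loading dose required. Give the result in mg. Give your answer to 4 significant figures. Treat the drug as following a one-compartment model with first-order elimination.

3650 mg

LD = Css × Vd / F = 39.3 × 90.1 / 0.97 = 3650 mg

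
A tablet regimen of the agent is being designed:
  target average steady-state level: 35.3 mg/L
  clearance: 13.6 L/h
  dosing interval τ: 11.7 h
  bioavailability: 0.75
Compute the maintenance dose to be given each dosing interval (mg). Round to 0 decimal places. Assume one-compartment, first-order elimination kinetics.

7489 mg

At steady state, F × (Dose/τ) = Css × CL.
Dose = Css × CL × τ / F = 35.3 × 13.60 × 11.7 / 0.75 = 7489 mg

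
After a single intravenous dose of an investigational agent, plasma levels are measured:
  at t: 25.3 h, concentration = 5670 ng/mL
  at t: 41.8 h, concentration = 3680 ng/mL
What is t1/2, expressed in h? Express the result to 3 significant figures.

26.5 h

k = ln(C₁/C₂) / (t₂ − t₁) = ln(5670/3680) / (41.8 − 25.3)
  = 0.4323 / 16.50 = 0.02620 h⁻¹
t½ = ln2 / k = 0.693147 / 0.02620 = 26.46 h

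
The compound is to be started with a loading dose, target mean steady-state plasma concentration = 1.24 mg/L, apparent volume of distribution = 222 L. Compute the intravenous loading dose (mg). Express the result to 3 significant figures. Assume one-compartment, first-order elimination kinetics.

275 mg

LD = Css × Vd = 1.24 × 222 = 275.3 mg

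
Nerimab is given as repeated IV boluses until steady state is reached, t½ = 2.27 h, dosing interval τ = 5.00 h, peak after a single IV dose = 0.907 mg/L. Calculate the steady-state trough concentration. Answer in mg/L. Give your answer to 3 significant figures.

k = ln2 / t½ = 0.693147 / 2.27 = 0.3054 h⁻¹
e^(−kτ) = e^(−0.3054 × 5.00) = 0.2172
Accumulation ratio R = 1 / (1 − e^(−kτ)) = 1 / (1 − 0.2172) = 1.277
Steady-state trough = C₀ × R × e^(−kτ) = 0.907 × 1.277 × 0.2172 = 0.2516 mg/L

0.252 mg/L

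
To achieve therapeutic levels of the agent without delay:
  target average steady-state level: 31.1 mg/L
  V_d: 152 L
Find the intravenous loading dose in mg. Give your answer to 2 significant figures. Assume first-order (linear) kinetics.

LD = Css × Vd = 31.1 × 152 = 4727 mg

4700 mg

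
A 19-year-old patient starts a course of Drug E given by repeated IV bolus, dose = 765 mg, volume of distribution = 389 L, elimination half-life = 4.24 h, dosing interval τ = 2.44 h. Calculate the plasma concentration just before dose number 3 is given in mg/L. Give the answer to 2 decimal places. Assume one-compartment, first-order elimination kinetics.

2.21 mg/L

C₀ per dose = Dose / Vd = 765 / 389 = 1.967 mg/L
k = ln2 / t½ = 0.693147 / 4.24 = 0.1635 h⁻¹
Fraction remaining after one interval: r = e^(−kτ) = e^(−0.1635 × 2.44) = 0.6710
Before dose 3, 2 doses have been given (aged 1τ, 2τ).
C_trough = C₀ × (r + r²) = 1.967 × (0.6710 + 0.4502) = 2.205 mg/L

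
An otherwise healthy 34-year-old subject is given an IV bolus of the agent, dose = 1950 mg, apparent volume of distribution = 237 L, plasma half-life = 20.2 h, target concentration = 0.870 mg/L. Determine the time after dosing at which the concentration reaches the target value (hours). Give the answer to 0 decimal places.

C₀ = Dose / Vd = 1950 / 237 = 8.228 mg/L
k = ln2 / t½ = 0.693147 / 20.2 = 0.03431 h⁻¹
t = ln(C₀ / C) / k = ln(8.228 / 0.870) / 0.03431
  = ln(9.457) / 0.03431 = 2.247 / 0.03431 = 65.49 h

65 h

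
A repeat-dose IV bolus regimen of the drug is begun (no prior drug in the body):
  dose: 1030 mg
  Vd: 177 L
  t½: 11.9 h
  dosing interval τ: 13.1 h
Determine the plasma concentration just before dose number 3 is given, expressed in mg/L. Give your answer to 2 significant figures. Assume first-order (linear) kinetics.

C₀ per dose = Dose / Vd = 1030 / 177 = 5.819 mg/L
k = ln2 / t½ = 0.693147 / 11.9 = 0.05825 h⁻¹
Fraction remaining after one interval: r = e^(−kτ) = e^(−0.05825 × 13.1) = 0.4662
Before dose 3, 2 doses have been given (aged 1τ, 2τ).
C_trough = C₀ × (r + r²) = 5.819 × (0.4662 + 0.2173) = 3.977 mg/L

4.0 mg/L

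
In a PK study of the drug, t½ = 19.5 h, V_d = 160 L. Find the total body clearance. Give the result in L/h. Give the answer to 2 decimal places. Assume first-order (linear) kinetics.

k = ln2 / t½ = 0.693147 / 19.5 = 0.03555 h⁻¹
CL = k × Vd = 0.03555 × 160 = 5.688 L/h

5.69 L/h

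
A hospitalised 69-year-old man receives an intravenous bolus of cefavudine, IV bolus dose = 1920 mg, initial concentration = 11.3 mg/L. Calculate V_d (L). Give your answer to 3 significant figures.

170 L

Vd = Dose / C₀ = 1920 / 11.3 = 169.9 L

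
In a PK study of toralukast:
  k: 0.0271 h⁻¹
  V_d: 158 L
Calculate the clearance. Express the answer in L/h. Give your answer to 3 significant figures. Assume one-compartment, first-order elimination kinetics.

CL = k × Vd = 0.0271 × 158 = 4.282 L/h

4.28 L/h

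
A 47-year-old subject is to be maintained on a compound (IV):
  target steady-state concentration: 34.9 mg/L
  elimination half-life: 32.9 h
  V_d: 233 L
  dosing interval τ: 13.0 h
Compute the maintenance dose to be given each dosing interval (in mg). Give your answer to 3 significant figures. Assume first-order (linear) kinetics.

2230 mg

k = ln2 / t½ = 0.693147 / 32.9 = 0.02107 h⁻¹
CL = k × Vd = 0.02107 × 233 = 4.909 L/h
At steady state, Dose/τ = Css × CL.
Dose = Css × CL × τ = 34.9 × 4.909 × 13.0 = 2227 mg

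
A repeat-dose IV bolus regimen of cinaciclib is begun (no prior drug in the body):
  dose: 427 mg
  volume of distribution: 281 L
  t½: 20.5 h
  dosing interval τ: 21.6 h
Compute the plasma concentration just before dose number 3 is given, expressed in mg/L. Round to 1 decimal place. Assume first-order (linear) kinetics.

C₀ per dose = Dose / Vd = 427 / 281 = 1.520 mg/L
k = ln2 / t½ = 0.693147 / 20.5 = 0.03381 h⁻¹
Fraction remaining after one interval: r = e^(−kτ) = e^(−0.03381 × 21.6) = 0.4818
Before dose 3, 2 doses have been given (aged 1τ, 2τ).
C_trough = C₀ × (r + r²) = 1.520 × (0.4818 + 0.2321) = 1.085 mg/L

1.1 mg/L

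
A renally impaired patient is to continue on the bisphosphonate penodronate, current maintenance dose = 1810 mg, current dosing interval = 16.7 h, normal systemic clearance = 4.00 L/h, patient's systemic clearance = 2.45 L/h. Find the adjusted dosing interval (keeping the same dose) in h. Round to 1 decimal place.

27.3 h

To keep the same average steady-state level, dosing rate must scale with clearance.
CL ratio = 2.45 / 4.00 = 0.6125
New interval (same dose) = 16.7 / 0.6125 = 27.27 h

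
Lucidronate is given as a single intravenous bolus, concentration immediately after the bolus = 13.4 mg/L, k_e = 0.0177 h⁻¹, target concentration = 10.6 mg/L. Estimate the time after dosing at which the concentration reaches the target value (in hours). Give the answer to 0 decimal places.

13 h

t = ln(C₀ / C) / k = ln(13.40 / 10.6) / 0.01770
  = ln(1.264) / 0.01770 = 0.2343 / 0.01770 = 13.24 h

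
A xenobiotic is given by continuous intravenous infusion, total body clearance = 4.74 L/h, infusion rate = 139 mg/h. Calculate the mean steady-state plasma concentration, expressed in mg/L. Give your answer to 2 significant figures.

At steady state Css = R₀ / CL = 139 / 4.740 = 29.32 mg/L

29 mg/L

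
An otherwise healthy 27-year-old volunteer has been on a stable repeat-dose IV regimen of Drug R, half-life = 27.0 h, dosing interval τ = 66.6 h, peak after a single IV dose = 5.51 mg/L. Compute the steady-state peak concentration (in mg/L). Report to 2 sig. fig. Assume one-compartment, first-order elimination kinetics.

k = ln2 / t½ = 0.693147 / 27.0 = 0.02567 h⁻¹
e^(−kτ) = e^(−0.02567 × 66.6) = 0.1809
Accumulation ratio R = 1 / (1 − e^(−kτ)) = 1 / (1 − 0.1809) = 1.221
Steady-state peak = C₀ × R = 5.51 × 1.221 = 6.728 mg/L

6.7 mg/L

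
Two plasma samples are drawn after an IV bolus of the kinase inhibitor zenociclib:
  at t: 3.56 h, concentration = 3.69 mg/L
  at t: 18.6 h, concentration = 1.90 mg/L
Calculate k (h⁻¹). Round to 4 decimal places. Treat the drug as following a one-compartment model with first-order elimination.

0.0441 h⁻¹

k = ln(C₁/C₂) / (t₂ − t₁) = ln(3.69/1.90) / (18.6 − 3.56)
  = 0.6638 / 15.04 = 0.04414 h⁻¹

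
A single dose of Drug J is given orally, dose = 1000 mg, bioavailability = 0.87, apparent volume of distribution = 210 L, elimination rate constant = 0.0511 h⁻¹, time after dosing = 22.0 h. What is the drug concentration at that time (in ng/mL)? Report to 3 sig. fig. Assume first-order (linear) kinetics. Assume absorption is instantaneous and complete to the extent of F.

1350 ng/mL

Amount reaching circulation = F × Dose = 0.87 × 1000 = 870.0 mg
C₀ = F·Dose / Vd = 870.0 / 210 = 4.143 mg/L
C = C₀ · e^(−k·t) = 4.143 × e^(−0.05110 × 22.0)
  = 4.143 × 0.3249 = 1.346 mg/L
Convert: 1.346 mg/L × 1000 = 1346 ng/mL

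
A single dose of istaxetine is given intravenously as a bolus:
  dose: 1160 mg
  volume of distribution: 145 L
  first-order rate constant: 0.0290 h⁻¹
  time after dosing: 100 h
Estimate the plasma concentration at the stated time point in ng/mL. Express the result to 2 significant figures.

440 ng/mL

C₀ = Dose / Vd = 1160 / 145 = 8.000 mg/L
C = C₀ · e^(−k·t) = 8.000 × e^(−0.02900 × 100)
  = 8.000 × 0.05502 = 0.4402 mg/L
Convert: 0.4402 mg/L × 1000 = 440.2 ng/mL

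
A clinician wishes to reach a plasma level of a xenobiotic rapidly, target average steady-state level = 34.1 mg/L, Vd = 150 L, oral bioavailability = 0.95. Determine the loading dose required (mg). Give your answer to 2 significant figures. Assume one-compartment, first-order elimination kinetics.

LD = Css × Vd / F = 34.1 × 150 / 0.95 = 5384 mg

5400 mg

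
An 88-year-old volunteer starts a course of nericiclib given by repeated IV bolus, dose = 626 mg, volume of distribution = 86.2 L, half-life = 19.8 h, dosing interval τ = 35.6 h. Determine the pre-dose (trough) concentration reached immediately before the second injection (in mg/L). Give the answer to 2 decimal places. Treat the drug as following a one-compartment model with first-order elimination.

C₀ per dose = Dose / Vd = 626 / 86.2 = 7.262 mg/L
k = ln2 / t½ = 0.693147 / 19.8 = 0.03501 h⁻¹
Fraction remaining after one interval: r = e^(−kτ) = e^(−0.03501 × 35.6) = 0.2876
Before dose 2, 1 dose has been given (aged 1τ).
C_trough = C₀ × r = 7.262 × 0.2876 = 2.089 mg/L

2.09 mg/L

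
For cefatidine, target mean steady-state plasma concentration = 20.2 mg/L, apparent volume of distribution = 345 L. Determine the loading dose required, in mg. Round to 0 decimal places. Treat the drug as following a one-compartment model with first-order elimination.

6969 mg

LD = Css × Vd = 20.2 × 345 = 6969 mg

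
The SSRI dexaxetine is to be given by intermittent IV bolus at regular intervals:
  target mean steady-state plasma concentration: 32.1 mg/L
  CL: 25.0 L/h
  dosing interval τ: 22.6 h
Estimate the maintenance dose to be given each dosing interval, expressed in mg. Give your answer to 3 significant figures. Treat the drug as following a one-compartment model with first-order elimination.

At steady state, Dose/τ = Css × CL.
Dose = Css × CL × τ = 32.1 × 25.00 × 22.6 = 18140 mg

18100 mg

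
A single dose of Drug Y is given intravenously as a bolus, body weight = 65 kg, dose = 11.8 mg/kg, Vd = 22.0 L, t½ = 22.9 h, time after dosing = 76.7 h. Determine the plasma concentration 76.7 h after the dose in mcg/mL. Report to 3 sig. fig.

3.42 mcg/mL

Total dose = 11.8 × 65 = 767.0 mg
C₀ = Dose / Vd = 767.0 / 22.0 = 34.86 mg/L
k = ln2 / t½ = 0.693147 / 22.9 = 0.03027 h⁻¹
C = C₀ · e^(−k·t) = 34.86 × e^(−0.03027 × 76.7)
  = 34.86 × 0.09811 = 3.420 mg/L
(3.420 mg/L = 3.420 mcg/mL)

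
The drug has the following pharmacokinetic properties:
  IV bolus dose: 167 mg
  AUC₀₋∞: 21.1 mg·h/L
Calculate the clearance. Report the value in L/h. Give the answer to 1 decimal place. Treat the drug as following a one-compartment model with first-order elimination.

7.9 L/h

CL = Dose / AUC = 167 / 21.1 = 7.915 L/h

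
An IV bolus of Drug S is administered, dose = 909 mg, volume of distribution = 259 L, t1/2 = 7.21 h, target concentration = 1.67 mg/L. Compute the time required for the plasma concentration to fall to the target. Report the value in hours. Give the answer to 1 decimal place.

C₀ = Dose / Vd = 909.0 / 259 = 3.510 mg/L
k = ln2 / t½ = 0.693147 / 7.21 = 0.09614 h⁻¹
t = ln(C₀ / C) / k = ln(3.510 / 1.67) / 0.09614
  = ln(2.102) / 0.09614 = 0.7429 / 0.09614 = 7.727 h

7.7 h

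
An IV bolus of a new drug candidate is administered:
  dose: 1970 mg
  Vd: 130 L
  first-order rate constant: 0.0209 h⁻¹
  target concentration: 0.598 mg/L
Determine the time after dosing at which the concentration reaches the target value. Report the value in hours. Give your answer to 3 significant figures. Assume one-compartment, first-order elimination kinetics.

C₀ = Dose / Vd = 1970 / 130 = 15.15 mg/L
t = ln(C₀ / C) / k = ln(15.15 / 0.598) / 0.02090
  = ln(25.33) / 0.02090 = 3.232 / 0.02090 = 154.6 h

155 h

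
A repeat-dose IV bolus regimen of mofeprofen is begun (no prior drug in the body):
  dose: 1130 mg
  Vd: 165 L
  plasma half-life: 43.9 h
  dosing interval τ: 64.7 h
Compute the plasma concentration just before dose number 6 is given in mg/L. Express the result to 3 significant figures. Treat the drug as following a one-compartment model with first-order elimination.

C₀ per dose = Dose / Vd = 1130 / 165 = 6.848 mg/L
k = ln2 / t½ = 0.693147 / 43.9 = 0.01579 h⁻¹
Fraction remaining after one interval: r = e^(−kτ) = e^(−0.01579 × 64.7) = 0.3600
Before dose 6, 5 doses have been given (aged 1τ, 2τ, 3τ, 4τ, 5τ).
C_trough = C₀ × (r + r² + … + r^5) = C₀ × r(1−r^5)/(1−r)
        = 6.848 × 0.3600 × (1 − 0.006047) / (1 − 0.3600) = 3.829 mg/L

3.83 mg/L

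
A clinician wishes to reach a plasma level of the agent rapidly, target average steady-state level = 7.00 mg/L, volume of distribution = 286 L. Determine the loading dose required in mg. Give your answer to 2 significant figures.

LD = Css × Vd = 7.00 × 286 = 2002 mg

2000 mg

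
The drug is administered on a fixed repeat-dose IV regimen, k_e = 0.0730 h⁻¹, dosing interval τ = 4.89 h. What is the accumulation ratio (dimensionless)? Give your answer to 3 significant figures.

e^(−kτ) = e^(−0.07300 × 4.89) = 0.6998
Accumulation ratio R = 1 / (1 − e^(−kτ)) = 1 / (1 − 0.6998) = 3.331

3.33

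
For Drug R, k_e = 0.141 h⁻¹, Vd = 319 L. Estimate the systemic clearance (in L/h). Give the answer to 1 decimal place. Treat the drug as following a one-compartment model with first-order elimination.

CL = k × Vd = 0.141 × 319 = 44.98 L/h

45.0 L/h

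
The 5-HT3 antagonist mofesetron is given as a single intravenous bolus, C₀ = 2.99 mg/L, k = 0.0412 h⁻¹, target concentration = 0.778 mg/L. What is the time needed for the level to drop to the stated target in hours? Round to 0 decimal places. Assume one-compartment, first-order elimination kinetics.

t = ln(C₀ / C) / k = ln(2.990 / 0.778) / 0.04120
  = ln(3.843) / 0.04120 = 1.346 / 0.04120 = 32.67 h

33 h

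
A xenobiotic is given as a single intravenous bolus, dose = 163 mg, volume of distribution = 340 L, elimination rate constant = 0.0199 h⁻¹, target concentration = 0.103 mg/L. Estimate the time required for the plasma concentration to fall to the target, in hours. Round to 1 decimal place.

C₀ = Dose / Vd = 163.0 / 340 = 0.4794 mg/L
t = ln(C₀ / C) / k = ln(0.4794 / 0.103) / 0.01990
  = ln(4.654) / 0.01990 = 1.538 / 0.01990 = 77.29 h

77.3 h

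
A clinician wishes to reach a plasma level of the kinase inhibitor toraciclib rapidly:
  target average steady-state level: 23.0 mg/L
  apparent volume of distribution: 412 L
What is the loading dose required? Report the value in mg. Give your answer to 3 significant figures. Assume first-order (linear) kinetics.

LD = Css × Vd = 23.0 × 412 = 9476 mg

9480 mg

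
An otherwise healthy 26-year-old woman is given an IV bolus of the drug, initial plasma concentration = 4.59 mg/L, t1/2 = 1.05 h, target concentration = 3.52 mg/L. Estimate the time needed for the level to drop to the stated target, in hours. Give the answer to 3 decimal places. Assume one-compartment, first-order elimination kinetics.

k = ln2 / t½ = 0.693147 / 1.05 = 0.6601 h⁻¹
t = ln(C₀ / C) / k = ln(4.590 / 3.52) / 0.6601
  = ln(1.304) / 0.6601 = 0.2654 / 0.6601 = 0.4021 h

0.402 h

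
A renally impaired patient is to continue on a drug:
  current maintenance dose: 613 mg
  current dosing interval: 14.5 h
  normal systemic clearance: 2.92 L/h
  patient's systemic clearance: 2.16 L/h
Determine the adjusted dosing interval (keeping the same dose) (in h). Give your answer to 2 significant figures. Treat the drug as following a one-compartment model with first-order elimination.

To keep the same average steady-state level, dosing rate must scale with clearance.
CL ratio = 2.16 / 2.92 = 0.7397
New interval (same dose) = 14.5 / 0.7397 = 19.60 h

20 h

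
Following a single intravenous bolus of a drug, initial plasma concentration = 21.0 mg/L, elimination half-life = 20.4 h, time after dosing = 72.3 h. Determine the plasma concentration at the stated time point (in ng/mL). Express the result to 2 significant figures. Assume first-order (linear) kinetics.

k = ln2 / t½ = 0.693147 / 20.4 = 0.03398 h⁻¹
C = C₀ · e^(−k·t) = 21.00 × e^(−0.03398 × 72.3)
  = 21.00 × 0.08571 = 1.800 mg/L
Convert: 1.800 mg/L × 1000 = 1800 ng/mL

1800 ng/mL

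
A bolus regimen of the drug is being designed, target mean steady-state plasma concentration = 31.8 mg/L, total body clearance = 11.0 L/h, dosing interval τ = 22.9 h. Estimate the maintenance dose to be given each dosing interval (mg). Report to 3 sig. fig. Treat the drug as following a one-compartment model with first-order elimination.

At steady state, Dose/τ = Css × CL.
Dose = Css × CL × τ = 31.8 × 11.00 × 22.9 = 8010 mg

8010 mg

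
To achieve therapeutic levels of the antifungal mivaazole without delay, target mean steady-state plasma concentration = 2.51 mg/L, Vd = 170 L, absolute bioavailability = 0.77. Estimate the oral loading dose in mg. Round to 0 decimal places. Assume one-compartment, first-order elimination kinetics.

LD = Css × Vd / F = 2.51 × 170 / 0.77 = 554.2 mg

554 mg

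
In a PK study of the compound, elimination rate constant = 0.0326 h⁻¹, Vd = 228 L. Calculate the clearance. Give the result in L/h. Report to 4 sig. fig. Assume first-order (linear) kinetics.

CL = k × Vd = 0.0326 × 228 = 7.433 L/h

7.433 L/h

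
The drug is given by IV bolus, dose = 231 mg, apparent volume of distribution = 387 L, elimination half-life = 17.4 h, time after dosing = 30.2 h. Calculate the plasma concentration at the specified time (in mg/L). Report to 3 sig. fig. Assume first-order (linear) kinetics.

C₀ = Dose / Vd = 231.0 / 387 = 0.5969 mg/L
k = ln2 / t½ = 0.693147 / 17.4 = 0.03984 h⁻¹
C = C₀ · e^(−k·t) = 0.5969 × e^(−0.03984 × 30.2)
  = 0.5969 × 0.3002 = 0.1792 mg/L

0.179 mg/L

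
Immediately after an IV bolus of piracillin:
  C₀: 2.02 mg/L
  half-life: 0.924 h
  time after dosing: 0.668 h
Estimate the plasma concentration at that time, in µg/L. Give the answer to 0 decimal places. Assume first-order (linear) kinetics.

1224 µg/L

k = ln2 / t½ = 0.693147 / 0.924 = 0.7502 h⁻¹
C = C₀ · e^(−k·t) = 2.020 × e^(−0.7502 × 0.668)
  = 2.020 × 0.6058 = 1.224 mg/L
Convert: 1.224 mg/L × 1000 = 1224 µg/L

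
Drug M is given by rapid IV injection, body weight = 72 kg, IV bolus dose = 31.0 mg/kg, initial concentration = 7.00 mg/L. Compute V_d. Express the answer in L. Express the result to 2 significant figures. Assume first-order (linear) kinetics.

320 L

Dose = 31.0 × 72 = 2232 mg
Vd = Dose / C₀ = 2232 / 7.00 = 318.9 L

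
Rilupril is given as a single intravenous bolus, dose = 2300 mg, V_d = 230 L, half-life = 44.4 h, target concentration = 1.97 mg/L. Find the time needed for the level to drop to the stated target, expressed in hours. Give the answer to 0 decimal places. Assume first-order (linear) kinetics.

C₀ = Dose / Vd = 2300 / 230 = 10.00 mg/L
k = ln2 / t½ = 0.693147 / 44.4 = 0.01561 h⁻¹
t = ln(C₀ / C) / k = ln(10.00 / 1.97) / 0.01561
  = ln(5.076) / 0.01561 = 1.625 / 0.01561 = 104.1 h

104 h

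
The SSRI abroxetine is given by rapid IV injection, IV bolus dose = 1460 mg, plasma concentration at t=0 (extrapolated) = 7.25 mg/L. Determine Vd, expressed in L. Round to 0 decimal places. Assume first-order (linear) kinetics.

Vd = Dose / C₀ = 1460 / 7.25 = 201.4 L

201 L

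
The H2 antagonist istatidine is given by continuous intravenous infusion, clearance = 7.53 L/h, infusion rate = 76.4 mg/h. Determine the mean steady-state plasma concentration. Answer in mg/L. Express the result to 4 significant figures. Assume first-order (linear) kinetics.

10.15 mg/L

At steady state Css = R₀ / CL = 76.4 / 7.530 = 10.15 mg/L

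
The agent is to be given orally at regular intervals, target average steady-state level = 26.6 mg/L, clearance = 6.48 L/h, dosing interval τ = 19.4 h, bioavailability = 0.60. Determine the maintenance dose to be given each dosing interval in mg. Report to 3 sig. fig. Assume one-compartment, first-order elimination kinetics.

At steady state, F × (Dose/τ) = Css × CL.
Dose = Css × CL × τ / F = 26.6 × 6.480 × 19.4 / 0.60 = 5573 mg

5570 mg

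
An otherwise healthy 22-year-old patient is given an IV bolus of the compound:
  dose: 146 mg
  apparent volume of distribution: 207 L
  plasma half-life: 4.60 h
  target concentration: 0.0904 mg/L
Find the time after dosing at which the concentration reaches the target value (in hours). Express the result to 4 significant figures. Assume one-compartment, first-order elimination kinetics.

C₀ = Dose / Vd = 146.0 / 207 = 0.7053 mg/L
k = ln2 / t½ = 0.693147 / 4.60 = 0.1507 h⁻¹
t = ln(C₀ / C) / k = ln(0.7053 / 0.0904) / 0.1507
  = ln(7.802) / 0.1507 = 2.054 / 0.1507 = 13.63 h

13.63 h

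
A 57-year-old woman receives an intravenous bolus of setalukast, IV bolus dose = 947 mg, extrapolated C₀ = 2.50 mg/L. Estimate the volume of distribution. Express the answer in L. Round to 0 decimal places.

Vd = Dose / C₀ = 947.0 / 2.50 = 378.8 L

379 L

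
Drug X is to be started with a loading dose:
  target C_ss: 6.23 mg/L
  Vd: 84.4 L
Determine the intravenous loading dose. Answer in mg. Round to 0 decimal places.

LD = Css × Vd = 6.23 × 84.4 = 525.8 mg

526 mg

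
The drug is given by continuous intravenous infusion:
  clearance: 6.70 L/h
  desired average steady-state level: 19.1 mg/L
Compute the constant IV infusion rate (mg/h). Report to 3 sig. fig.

At steady state, infusion rate R₀ = Css × CL = 19.1 × 6.700 = 128.0 mg/h

128 mg/h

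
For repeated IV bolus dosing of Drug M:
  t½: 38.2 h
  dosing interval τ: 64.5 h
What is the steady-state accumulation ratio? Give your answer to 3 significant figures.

1.45

k = ln2 / t½ = 0.693147 / 38.2 = 0.01815 h⁻¹
e^(−kτ) = e^(−0.01815 × 64.5) = 0.3102
Accumulation ratio R = 1 / (1 − e^(−kτ)) = 1 / (1 − 0.3102) = 1.450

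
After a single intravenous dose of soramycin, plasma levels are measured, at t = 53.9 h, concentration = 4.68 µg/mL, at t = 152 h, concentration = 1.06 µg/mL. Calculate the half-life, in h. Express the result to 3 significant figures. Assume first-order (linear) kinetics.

k = ln(C₁/C₂) / (t₂ − t₁) = ln(4.68/1.06) / (152 − 53.9)
  = 1.485 / 98.10 = 0.01514 h⁻¹
t½ = ln2 / k = 0.693147 / 0.01514 = 45.78 h

45.8 h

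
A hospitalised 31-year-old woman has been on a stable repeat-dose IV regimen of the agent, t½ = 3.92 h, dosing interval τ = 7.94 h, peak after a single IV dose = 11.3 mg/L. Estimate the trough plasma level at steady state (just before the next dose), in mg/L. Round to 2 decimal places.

k = ln2 / t½ = 0.693147 / 3.92 = 0.1768 h⁻¹
e^(−kτ) = e^(−0.1768 × 7.94) = 0.2457
Accumulation ratio R = 1 / (1 − e^(−kτ)) = 1 / (1 − 0.2457) = 1.326
Steady-state trough = C₀ × R × e^(−kτ) = 11.3 × 1.326 × 0.2457 = 3.682 mg/L

3.68 mg/L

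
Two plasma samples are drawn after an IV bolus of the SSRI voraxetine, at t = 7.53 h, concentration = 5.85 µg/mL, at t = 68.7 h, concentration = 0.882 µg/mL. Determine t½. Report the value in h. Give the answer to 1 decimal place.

k = ln(C₁/C₂) / (t₂ − t₁) = ln(5.85/0.882) / (68.7 − 7.53)
  = 1.892 / 61.17 = 0.03093 h⁻¹
t½ = ln2 / k = 0.693147 / 0.03093 = 22.41 h

22.4 h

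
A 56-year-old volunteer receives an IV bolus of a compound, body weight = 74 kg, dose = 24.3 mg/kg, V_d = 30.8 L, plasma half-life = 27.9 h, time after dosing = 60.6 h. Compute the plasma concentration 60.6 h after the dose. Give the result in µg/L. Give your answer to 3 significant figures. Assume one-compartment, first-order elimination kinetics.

Total dose = 24.3 × 74 = 1798 mg
C₀ = Dose / Vd = 1798 / 30.8 = 58.38 mg/L
k = ln2 / t½ = 0.693147 / 27.9 = 0.02484 h⁻¹
C = C₀ · e^(−k·t) = 58.38 × e^(−0.02484 × 60.6)
  = 58.38 × 0.2219 = 12.95 mg/L
Convert: 12.95 mg/L × 1000 = 12950 µg/L

13000 µg/L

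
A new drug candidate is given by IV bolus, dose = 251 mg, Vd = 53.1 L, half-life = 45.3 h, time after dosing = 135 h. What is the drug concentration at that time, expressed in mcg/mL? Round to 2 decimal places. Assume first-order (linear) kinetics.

0.60 mcg/mL

C₀ = Dose / Vd = 251.0 / 53.1 = 4.727 mg/L
k = ln2 / t½ = 0.693147 / 45.3 = 0.01530 h⁻¹
C = C₀ · e^(−k·t) = 4.727 × e^(−0.01530 × 135)
  = 4.727 × 0.1268 = 0.5994 mg/L
(0.5994 mg/L = 0.5994 mcg/mL)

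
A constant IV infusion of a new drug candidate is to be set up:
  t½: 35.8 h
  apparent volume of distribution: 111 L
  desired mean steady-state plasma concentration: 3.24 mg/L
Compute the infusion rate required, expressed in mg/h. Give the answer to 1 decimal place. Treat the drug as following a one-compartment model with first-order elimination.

k = ln2 / t½ = 0.693147 / 35.8 = 0.01936 h⁻¹
CL = k × Vd = 0.01936 × 111 = 2.149 L/h
At steady state, infusion rate R₀ = Css × CL = 3.24 × 2.149 = 6.963 mg/h

7.0 mg/h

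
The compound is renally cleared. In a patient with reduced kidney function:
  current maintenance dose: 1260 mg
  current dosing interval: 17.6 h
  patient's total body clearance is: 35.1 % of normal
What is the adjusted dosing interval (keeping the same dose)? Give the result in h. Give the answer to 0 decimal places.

To keep the same average steady-state level, dosing rate must scale with clearance.
CL ratio = 35.1 / 100 = 0.3510
New interval (same dose) = 17.6 / 0.3510 = 50.14 h

50 h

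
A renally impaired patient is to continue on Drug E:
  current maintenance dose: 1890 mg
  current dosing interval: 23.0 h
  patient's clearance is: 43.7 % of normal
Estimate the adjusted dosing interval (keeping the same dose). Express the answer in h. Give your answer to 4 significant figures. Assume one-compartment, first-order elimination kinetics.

To keep the same average steady-state level, dosing rate must scale with clearance.
CL ratio = 43.7 / 100 = 0.4370
New interval (same dose) = 23.0 / 0.4370 = 52.63 h

52.63 h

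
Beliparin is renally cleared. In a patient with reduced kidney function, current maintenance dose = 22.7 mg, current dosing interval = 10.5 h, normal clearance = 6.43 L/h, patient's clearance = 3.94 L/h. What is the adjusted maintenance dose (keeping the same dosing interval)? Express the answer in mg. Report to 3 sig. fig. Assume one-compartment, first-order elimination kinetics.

To keep the same average steady-state level, dosing rate must scale with clearance.
CL ratio = 3.94 / 6.43 = 0.6128
New dose (same interval) = 22.7 × 0.6128 = 13.91 mg

13.9 mg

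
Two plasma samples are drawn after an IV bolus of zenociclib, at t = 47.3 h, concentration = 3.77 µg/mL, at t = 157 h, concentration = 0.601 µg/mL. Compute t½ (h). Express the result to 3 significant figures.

k = ln(C₁/C₂) / (t₂ − t₁) = ln(3.77/0.601) / (157 − 47.3)
  = 1.836 / 109.7 = 0.01674 h⁻¹
t½ = ln2 / k = 0.693147 / 0.01674 = 41.41 h

41.4 h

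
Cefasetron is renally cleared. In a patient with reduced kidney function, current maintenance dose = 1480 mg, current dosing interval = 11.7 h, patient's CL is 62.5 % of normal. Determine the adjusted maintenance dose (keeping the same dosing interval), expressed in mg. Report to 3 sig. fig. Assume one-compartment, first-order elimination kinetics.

To keep the same average steady-state level, dosing rate must scale with clearance.
CL ratio = 62.5 / 100 = 0.6250
New dose (same interval) = 1480 × 0.6250 = 925.0 mg

925 mg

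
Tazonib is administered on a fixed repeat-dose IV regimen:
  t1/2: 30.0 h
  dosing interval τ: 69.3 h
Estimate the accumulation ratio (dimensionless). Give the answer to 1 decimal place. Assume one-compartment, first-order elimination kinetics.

1.3

k = ln2 / t½ = 0.693147 / 30.0 = 0.02310 h⁻¹
e^(−kτ) = e^(−0.02310 × 69.3) = 0.2017
Accumulation ratio R = 1 / (1 − e^(−kτ)) = 1 / (1 − 0.2017) = 1.253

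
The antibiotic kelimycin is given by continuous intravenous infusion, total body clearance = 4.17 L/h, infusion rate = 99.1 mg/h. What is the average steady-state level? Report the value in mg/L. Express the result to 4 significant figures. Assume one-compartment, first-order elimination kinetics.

23.76 mg/L

At steady state Css = R₀ / CL = 99.1 / 4.170 = 23.76 mg/L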